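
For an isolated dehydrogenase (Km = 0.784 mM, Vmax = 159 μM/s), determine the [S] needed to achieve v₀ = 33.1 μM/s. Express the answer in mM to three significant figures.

0.206 mM

The required fractional saturation is v/Vmax = 33.1/159 = 0.2082.
Then [S]/(Km+[S]) = 0.2082 ⇒ [S] = 0.784 × 0.2082/(1 − 0.2082) = 0.206 mM.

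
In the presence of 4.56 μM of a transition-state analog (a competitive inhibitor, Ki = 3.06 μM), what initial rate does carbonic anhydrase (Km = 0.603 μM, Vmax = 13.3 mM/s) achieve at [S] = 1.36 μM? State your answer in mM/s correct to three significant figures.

α = 1 + [I]/Ki = 1 + 4.56/3.06 = 2.490.
For a competitive inhibitor, Vmax is unchanged and the apparent Km becomes α·Km: Km,app = 1.50 μM, Vmax,app = 13.3 mM/s.
v = Vmax,app·[S]/(Km,app + [S]) = 13.3 × 1.36/(1.50 + 1.36) = 6.32 mM/s.

6.32 mM/s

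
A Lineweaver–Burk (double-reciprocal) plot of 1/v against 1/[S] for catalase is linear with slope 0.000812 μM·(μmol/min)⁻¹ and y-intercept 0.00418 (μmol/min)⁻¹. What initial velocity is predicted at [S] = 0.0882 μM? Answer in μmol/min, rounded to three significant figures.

74.7 μmol/min

The y-intercept is 1/Vmax, so Vmax = 1/0.00418 = 239 μmol/min.
The slope is Km/Vmax, so Km = 0.000812 × 239 = 0.194 μM.
Then v = 239 × 0.0882/(0.194 + 0.0882) = 74.7 μmol/min.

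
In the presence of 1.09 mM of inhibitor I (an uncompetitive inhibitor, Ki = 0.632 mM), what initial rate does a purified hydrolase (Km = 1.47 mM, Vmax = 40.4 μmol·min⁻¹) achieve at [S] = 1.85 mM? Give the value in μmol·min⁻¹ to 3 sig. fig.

11.5 μmol·min⁻¹

α = 1 + [I]/Ki = 1 + 1.09/0.632 = 2.725.
For an uncompetitive inhibitor, both parameters are divided by α, giving Vmax/α and Km/α: Km,app = 0.540 mM, Vmax,app = 14.8 μmol·min⁻¹.
v = Vmax,app·[S]/(Km,app + [S]) = 14.8 × 1.85/(0.540 + 1.85) = 11.5 μmol·min⁻¹.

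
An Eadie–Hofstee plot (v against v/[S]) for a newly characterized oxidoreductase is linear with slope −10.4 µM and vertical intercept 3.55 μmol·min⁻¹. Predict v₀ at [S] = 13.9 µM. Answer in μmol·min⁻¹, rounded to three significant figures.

2.03 μmol·min⁻¹

In the Eadie–Hofstee form v = Vmax − Km·(v/[S]), the slope is −Km and the intercept is Vmax, so Km = 10.4 µM and Vmax = 3.55 μmol·min⁻¹.
v = 3.55 × 13.9/(10.4 + 13.9) = 2.03 μmol·min⁻¹.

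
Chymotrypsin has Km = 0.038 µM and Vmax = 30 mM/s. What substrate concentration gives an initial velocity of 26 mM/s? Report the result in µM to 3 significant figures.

0.247 µM

Rearranging v = Vmax[S]/(Km+[S]) gives [S] = Km·v/(Vmax − v).
[S] = 0.038 × 26 / (30 − 26) = 0.9880/4.000 = 0.247 µM.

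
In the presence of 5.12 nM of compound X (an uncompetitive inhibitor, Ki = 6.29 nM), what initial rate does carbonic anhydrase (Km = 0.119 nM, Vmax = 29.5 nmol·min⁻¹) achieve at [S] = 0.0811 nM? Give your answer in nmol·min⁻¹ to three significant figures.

8.99 nmol·min⁻¹

α = 1 + [I]/Ki = 1 + 5.12/6.29 = 1.814.
For an uncompetitive inhibitor, both parameters are divided by α, giving Vmax/α and Km/α: Km,app = 0.0656 nM, Vmax,app = 16.3 nmol·min⁻¹.
v = Vmax,app·[S]/(Km,app + [S]) = 16.3 × 0.0811/(0.0656 + 0.0811) = 8.99 nmol·min⁻¹.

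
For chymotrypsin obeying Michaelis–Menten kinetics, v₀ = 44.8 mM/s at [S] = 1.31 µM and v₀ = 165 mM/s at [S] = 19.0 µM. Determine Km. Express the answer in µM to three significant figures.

4.71 µM

In reciprocal form, 1/v = (Km/Vmax)·(1/[S]) + 1/Vmax. The two points give (1/[S], 1/v) = (0.7634, 0.02232) and (0.05263, 0.006061).
Slope = (0.02232 − 0.006061)/(0.7634 − 0.05263) = 0.02288; intercept = 0.02232 − 0.02288×0.7634 = 0.004856.
Vmax = 1/intercept = 206 mM/s; Km = slope × Vmax = 0.02288 × 206 = 4.71 µM.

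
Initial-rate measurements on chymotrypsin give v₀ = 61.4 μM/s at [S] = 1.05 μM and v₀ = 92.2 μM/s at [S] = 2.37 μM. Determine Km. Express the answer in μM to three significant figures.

1.57 μM

From v = Vmax[S]/(Km+[S]), each point gives Vmax = v(Km+[S])/[S].
Equating: 61.4(Km+1.05)/1.05 = 92.2(Km+2.37)/2.37.
58.48·Km + 61.4 = 38.90·Km + 92.2, so (58.48 − 38.90)·Km = 92.2 − 61.4.
Km = 30.80/19.57 = 1.57 μM; then Vmax = 61.4(1.57+1.05)/1.05 = 153 μM/s.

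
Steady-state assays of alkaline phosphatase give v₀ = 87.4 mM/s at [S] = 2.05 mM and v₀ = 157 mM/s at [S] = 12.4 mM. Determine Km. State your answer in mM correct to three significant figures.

2.32 mM

From v = Vmax[S]/(Km+[S]), each point gives Vmax = v(Km+[S])/[S].
Equating: 87.4(Km+2.05)/2.05 = 157(Km+12.4)/12.4.
42.63·Km + 87.4 = 12.66·Km + 157, so (42.63 − 12.66)·Km = 157 − 87.4.
Km = 69.60/29.97 = 2.32 mM; then Vmax = 87.4(2.32+2.05)/2.05 = 186 mM/s.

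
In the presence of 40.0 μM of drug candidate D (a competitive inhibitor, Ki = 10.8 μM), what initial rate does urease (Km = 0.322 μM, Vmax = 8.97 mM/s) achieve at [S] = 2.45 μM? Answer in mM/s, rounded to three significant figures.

With α = 1 + [I]/Ki = 1 + 40.0/10.8 = 4.704, the competitive rate law is v = Vmax[S] / (αKm + [S]).
v = 8.97×2.45 / (4.704×0.322 + 2.45) = 21.98/3.965 = 5.54 mM/s.

5.54 mM/s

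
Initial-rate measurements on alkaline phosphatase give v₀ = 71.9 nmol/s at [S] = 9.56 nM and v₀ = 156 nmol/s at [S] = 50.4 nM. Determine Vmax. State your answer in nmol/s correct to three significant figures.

In reciprocal form, 1/v = (Km/Vmax)·(1/[S]) + 1/Vmax. The two points give (1/[S], 1/v) = (0.1046, 0.01391) and (0.01984, 0.006410).
Slope = (0.01391 − 0.006410)/(0.1046 − 0.01984) = 0.08846; intercept = 0.01391 − 0.08846×0.1046 = 0.004655.
Vmax = 1/intercept = 215 nmol/s; Km = slope × Vmax = 0.08846 × 215 = 19.0 nM.

215 nmol/s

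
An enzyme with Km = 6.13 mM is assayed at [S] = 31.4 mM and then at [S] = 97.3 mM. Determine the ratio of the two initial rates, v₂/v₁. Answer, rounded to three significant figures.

1.12

The fractional saturations are [S]/(Km+[S]) = 31.4/37.53 = 0.8367 and 97.3/103.4 = 0.9407.
v₂/v₁ is just their ratio: 0.9407/0.8367 = 1.12.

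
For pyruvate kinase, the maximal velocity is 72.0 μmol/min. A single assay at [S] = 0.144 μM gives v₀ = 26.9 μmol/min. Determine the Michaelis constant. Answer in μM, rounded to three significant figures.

0.241 μM

v/Vmax = 26.9/72.0 = 0.3736 = [S]/(Km+[S]).
So Km + [S] = [S]/0.3736 = 0.3854 μM, giving Km = 0.3854 − 0.144 = 0.241 μM.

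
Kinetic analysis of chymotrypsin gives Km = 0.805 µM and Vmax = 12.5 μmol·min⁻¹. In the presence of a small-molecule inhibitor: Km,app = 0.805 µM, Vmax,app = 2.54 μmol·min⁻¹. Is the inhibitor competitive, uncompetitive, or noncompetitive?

Vmax decreases (12.5 → 2.54 μmol·min⁻¹) while Km is unchanged — pure noncompetitive inhibition.

noncompetitive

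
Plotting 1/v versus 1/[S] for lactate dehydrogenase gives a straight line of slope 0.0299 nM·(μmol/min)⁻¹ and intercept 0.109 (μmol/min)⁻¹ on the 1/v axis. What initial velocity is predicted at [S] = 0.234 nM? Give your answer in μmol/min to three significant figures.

4.22 μmol/min

The y-intercept is 1/Vmax, so Vmax = 1/0.109 = 9.17 μmol/min.
The slope is Km/Vmax, so Km = 0.0299 × 9.17 = 0.274 nM.
Then v = 9.17 × 0.234/(0.274 + 0.234) = 4.22 μmol/min.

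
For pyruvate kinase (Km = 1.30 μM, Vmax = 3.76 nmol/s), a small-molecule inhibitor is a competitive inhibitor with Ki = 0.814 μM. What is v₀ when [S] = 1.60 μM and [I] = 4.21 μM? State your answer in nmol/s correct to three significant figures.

α = 1 + [I]/Ki = 1 + 4.21/0.814 = 6.172.
For a competitive inhibitor, Vmax is unchanged and the apparent Km becomes α·Km: Km,app = 8.02 μM, Vmax,app = 3.76 nmol/s.
v = Vmax,app·[S]/(Km,app + [S]) = 3.76 × 1.60/(8.02 + 1.60) = 0.625 nmol/s.

0.625 nmol/s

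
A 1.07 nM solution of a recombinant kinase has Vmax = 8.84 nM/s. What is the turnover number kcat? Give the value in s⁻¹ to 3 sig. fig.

8.26 s⁻¹

kcat = Vmax/[E]total = 8.84 nM/s / 1.07 nM = 8.26 s⁻¹.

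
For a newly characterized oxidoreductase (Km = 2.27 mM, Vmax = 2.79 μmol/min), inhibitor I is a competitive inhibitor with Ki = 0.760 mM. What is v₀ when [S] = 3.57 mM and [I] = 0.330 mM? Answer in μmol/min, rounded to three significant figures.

With α = 1 + [I]/Ki = 1 + 0.330/0.760 = 1.434, the competitive rate law is v = Vmax[S] / (αKm + [S]).
v = 2.79×3.57 / (1.434×2.27 + 3.57) = 9.960/6.826 = 1.46 μmol/min.

1.46 μmol/min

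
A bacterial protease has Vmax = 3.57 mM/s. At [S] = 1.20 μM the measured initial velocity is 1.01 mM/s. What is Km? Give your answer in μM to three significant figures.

3.04 μM

v/Vmax = 1.01/3.57 = 0.2829 = [S]/(Km+[S]).
So Km + [S] = [S]/0.2829 = 4.242 μM, giving Km = 4.242 − 1.20 = 3.04 μM.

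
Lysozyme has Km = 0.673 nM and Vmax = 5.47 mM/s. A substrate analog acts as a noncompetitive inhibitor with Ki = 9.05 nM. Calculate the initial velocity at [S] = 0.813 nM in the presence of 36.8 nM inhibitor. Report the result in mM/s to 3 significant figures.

α = 1 + [I]/Ki = 1 + 36.8/9.05 = 5.066.
For a noncompetitive inhibitor, Vmax is reduced to Vmax/α while Km is unchanged: Km,app = 0.673 nM, Vmax,app = 1.08 mM/s.
v = Vmax,app·[S]/(Km,app + [S]) = 1.08 × 0.813/(0.673 + 0.813) = 0.591 mM/s.

0.591 mM/s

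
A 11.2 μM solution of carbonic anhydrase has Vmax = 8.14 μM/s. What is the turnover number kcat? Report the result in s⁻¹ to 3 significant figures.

0.727 s⁻¹

kcat = Vmax/[E]total = 8.14 μM/s / 11.2 μM = 0.727 s⁻¹.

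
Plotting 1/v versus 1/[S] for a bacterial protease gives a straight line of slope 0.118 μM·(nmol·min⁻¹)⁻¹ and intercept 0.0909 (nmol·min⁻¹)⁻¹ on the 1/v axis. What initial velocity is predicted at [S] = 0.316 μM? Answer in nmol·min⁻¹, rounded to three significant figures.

2.15 nmol·min⁻¹

The y-intercept is 1/Vmax, so Vmax = 1/0.0909 = 11.0 nmol·min⁻¹.
The slope is Km/Vmax, so Km = 0.118 × 11.0 = 1.30 μM.
Then v = 11.0 × 0.316/(1.30 + 0.316) = 2.15 nmol·min⁻¹.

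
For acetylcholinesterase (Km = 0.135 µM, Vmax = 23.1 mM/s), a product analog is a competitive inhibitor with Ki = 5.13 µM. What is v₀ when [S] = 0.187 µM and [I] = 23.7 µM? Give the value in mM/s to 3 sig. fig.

4.57 mM/s

α = 1 + [I]/Ki = 1 + 23.7/5.13 = 5.620.
For a competitive inhibitor, Vmax is unchanged and the apparent Km becomes α·Km: Km,app = 0.759 µM, Vmax,app = 23.1 mM/s.
v = Vmax,app·[S]/(Km,app + [S]) = 23.1 × 0.187/(0.759 + 0.187) = 4.57 mM/s.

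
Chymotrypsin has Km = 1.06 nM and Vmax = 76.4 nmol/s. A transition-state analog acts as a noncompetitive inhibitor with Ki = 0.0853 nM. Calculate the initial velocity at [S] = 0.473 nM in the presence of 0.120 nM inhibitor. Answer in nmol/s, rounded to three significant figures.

α = 1 + [I]/Ki = 1 + 0.120/0.0853 = 2.407.
For a noncompetitive inhibitor, Vmax is reduced to Vmax/α while Km is unchanged: Km,app = 1.06 nM, Vmax,app = 31.7 nmol/s.
v = Vmax,app·[S]/(Km,app + [S]) = 31.7 × 0.473/(1.06 + 0.473) = 9.79 nmol/s.

9.79 nmol/s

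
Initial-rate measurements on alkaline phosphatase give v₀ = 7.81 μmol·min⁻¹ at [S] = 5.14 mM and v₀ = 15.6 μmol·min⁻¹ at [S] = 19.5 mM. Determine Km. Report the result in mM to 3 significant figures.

10.8 mM

In reciprocal form, 1/v = (Km/Vmax)·(1/[S]) + 1/Vmax. The two points give (1/[S], 1/v) = (0.1946, 0.1280) and (0.05128, 0.06410).
Slope = (0.1280 − 0.06410)/(0.1946 − 0.05128) = 0.4463; intercept = 0.1280 − 0.4463×0.1946 = 0.04122.
Vmax = 1/intercept = 24.3 μmol·min⁻¹; Km = slope × Vmax = 0.4463 × 24.3 = 10.8 mM.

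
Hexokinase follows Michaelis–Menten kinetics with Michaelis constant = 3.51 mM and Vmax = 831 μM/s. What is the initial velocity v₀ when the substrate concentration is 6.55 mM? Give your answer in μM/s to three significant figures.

541 μM/s

v = Vmax·[S]/(Km + [S]) = 831 × 6.55 / (3.51 + 6.55)
  = 5443 / 10.06 = 541 μM/s.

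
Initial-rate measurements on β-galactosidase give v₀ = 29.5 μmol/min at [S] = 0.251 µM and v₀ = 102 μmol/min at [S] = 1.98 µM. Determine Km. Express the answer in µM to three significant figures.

In reciprocal form, 1/v = (Km/Vmax)·(1/[S]) + 1/Vmax. The two points give (1/[S], 1/v) = (3.984, 0.03390) and (0.5051, 0.009804).
Slope = (0.03390 − 0.009804)/(3.984 − 0.5051) = 0.006926; intercept = 0.03390 − 0.006926×3.984 = 0.006306.
Vmax = 1/intercept = 159 μmol/min; Km = slope × Vmax = 0.006926 × 159 = 1.10 µM.

1.10 µM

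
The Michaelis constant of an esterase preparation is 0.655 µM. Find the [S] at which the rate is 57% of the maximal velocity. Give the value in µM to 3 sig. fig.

v/Vmax = [S]/(Km+[S]) = 0.57, so [S] = Km·0.57/(1 − 0.57) = 0.655 × 1.326.
[S] = 0.868 µM.

0.868 µM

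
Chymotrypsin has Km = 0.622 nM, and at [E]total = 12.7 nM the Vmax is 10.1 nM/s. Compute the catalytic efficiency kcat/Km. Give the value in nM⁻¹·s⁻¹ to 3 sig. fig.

1.28 nM⁻¹·s⁻¹

kcat = Vmax/[E]total = 10.1/12.7 = 0.795 s⁻¹.
kcat/Km = 0.795/0.622 = 1.28 nM⁻¹·s⁻¹.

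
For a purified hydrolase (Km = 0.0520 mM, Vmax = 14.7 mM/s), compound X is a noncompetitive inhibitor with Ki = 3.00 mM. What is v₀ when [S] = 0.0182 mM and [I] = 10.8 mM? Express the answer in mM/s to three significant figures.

With α = 1 + [I]/Ki = 1 + 10.8/3.00 = 4.600, the noncompetitive rate law is v = (Vmax/α)·[S] / (Km + [S]).
v = (14.7/4.600)×0.0182 / (0.0520 + 0.0182) = 0.05816/0.07020 = 0.829 mM/s.

0.829 mM/s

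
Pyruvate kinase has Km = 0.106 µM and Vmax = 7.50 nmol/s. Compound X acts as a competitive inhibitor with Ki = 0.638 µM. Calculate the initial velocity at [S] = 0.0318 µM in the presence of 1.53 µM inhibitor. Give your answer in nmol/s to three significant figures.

With α = 1 + [I]/Ki = 1 + 1.53/0.638 = 3.398, the competitive rate law is v = Vmax[S] / (αKm + [S]).
v = 7.50×0.0318 / (3.398×0.106 + 0.0318) = 0.2385/0.3920 = 0.608 nmol/s.

0.608 nmol/s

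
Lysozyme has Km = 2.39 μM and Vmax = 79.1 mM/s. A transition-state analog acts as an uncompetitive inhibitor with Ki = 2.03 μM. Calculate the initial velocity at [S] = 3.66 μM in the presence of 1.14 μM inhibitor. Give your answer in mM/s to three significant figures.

α = 1 + [I]/Ki = 1 + 1.14/2.03 = 1.562.
For an uncompetitive inhibitor, both parameters are divided by α, giving Vmax/α and Km/α: Km,app = 1.53 μM, Vmax,app = 50.7 mM/s.
v = Vmax,app·[S]/(Km,app + [S]) = 50.7 × 3.66/(1.53 + 3.66) = 35.7 mM/s.

35.7 mM/s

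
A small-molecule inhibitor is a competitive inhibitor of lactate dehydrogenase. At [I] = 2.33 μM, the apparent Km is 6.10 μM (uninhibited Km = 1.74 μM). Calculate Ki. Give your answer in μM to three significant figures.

Competitive: Km,app = α·Km with α = 1 + [I]/Ki.
α = Km,app/Km = 6.10/1.74 = 3.506.
Ki = [I]/(α − 1) = 2.33/2.506 = 0.930 μM.

0.930 μM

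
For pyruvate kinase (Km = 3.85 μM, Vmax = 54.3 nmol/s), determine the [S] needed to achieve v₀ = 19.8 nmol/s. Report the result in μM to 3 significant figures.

2.21 μM

Rearranging v = Vmax[S]/(Km+[S]) gives [S] = Km·v/(Vmax − v).
[S] = 3.85 × 19.8 / (54.3 − 19.8) = 76.23/34.50 = 2.21 μM.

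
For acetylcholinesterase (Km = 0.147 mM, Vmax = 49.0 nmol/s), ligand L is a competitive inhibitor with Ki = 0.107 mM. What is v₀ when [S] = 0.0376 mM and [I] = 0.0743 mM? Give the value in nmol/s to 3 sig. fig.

α = 1 + [I]/Ki = 1 + 0.0743/0.107 = 1.694.
For a competitive inhibitor, Vmax is unchanged and the apparent Km becomes α·Km: Km,app = 0.249 mM, Vmax,app = 49.0 nmol/s.
v = Vmax,app·[S]/(Km,app + [S]) = 49.0 × 0.0376/(0.249 + 0.0376) = 6.43 nmol/s.

6.43 nmol/s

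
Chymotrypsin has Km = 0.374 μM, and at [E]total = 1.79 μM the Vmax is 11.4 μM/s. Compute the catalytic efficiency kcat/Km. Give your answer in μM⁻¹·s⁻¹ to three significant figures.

kcat = Vmax/[E]total = 11.4/1.79 = 6.37 s⁻¹.
kcat/Km = 6.37/0.374 = 17.0 μM⁻¹·s⁻¹.

17.0 μM⁻¹·s⁻¹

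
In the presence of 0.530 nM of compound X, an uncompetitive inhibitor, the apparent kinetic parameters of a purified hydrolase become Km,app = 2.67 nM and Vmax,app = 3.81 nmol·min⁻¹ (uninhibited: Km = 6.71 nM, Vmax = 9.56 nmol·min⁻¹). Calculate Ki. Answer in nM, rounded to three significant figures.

Uncompetitive: Vmax,app = Vmax/α (and Km,app = Km/α) with α = 1 + [I]/Ki.
α = Vmax/Vmax,app = 9.56/3.81 = 2.509.
Since α = 1 + [I]/Ki, [I]/Ki = 2.509 − 1 = 1.509 and Ki = 0.530/1.509 = 0.351 nM.

0.351 nM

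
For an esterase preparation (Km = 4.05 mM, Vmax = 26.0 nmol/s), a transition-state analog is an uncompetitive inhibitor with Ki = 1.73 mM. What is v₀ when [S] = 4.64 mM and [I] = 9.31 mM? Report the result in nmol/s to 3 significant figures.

3.58 nmol/s

With α = 1 + [I]/Ki = 1 + 9.31/1.73 = 6.382, the uncompetitive rate law is v = (Vmax/α)·[S] / (Km/α + [S]).
v = (26.0/6.382)×4.64 / (4.05/6.382 + 4.64) = 18.90/5.275 = 3.58 nmol/s.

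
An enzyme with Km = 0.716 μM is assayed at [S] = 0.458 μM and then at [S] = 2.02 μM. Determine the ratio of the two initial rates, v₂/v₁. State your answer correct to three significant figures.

1.89

Since Vmax cancels, v₂/v₁ = [S]₂(Km+[S]₁) / [S]₁(Km+[S]₂).
= 2.02×(0.716+0.458) / (0.458×(0.716+2.02)) = 2.371/1.253 = 1.89.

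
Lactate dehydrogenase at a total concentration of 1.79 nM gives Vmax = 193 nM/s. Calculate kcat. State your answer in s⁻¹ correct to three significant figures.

108 s⁻¹

kcat = Vmax/[E]total = 193 nM/s / 1.79 nM = 108 s⁻¹.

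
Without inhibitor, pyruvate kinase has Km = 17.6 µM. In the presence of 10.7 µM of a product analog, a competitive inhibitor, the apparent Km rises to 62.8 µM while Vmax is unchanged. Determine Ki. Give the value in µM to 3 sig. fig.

Competitive: Km,app = α·Km with α = 1 + [I]/Ki.
α = Km,app/Km = 62.8/17.6 = 3.568.
Since α = 1 + [I]/Ki, [I]/Ki = 3.568 − 1 = 2.568 and Ki = 10.7/2.568 = 4.17 µM.

4.17 µM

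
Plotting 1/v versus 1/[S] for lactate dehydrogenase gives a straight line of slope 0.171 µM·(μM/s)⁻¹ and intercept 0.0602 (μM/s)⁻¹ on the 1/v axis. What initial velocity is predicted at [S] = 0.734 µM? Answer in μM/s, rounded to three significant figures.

The y-intercept is 1/Vmax, so Vmax = 1/0.0602 = 16.6 μM/s.
The slope is Km/Vmax, so Km = 0.171 × 16.6 = 2.84 µM.
Then v = 16.6 × 0.734/(2.84 + 0.734) = 3.41 μM/s.

3.41 μM/s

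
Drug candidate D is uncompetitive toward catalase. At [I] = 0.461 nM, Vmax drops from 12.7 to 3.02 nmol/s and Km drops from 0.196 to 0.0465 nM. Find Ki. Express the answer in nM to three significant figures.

0.144 nM

Uncompetitive: Vmax,app = Vmax/α (and Km,app = Km/α) with α = 1 + [I]/Ki.
α = Vmax/Vmax,app = 12.7/3.02 = 4.205.
Ki = [I]/(α − 1) = 0.461/3.205 = 0.144 nM.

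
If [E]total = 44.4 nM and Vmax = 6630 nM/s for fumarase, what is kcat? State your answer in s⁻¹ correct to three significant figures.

149 s⁻¹

kcat = Vmax/[E]total = 6630 nM/s / 44.4 nM = 149 s⁻¹.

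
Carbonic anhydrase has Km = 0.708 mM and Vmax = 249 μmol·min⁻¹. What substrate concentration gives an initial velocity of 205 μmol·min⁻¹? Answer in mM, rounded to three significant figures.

Rearranging v = Vmax[S]/(Km+[S]) gives [S] = Km·v/(Vmax − v).
[S] = 0.708 × 205 / (249 − 205) = 145.1/44.00 = 3.30 mM.

3.30 mM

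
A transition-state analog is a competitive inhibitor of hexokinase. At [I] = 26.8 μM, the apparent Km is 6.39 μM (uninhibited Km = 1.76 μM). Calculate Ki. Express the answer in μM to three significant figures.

10.2 μM

Competitive: Km,app = α·Km with α = 1 + [I]/Ki.
α = Km,app/Km = 6.39/1.76 = 3.631.
Ki = [I]/(α − 1) = 26.8/2.631 = 10.2 μM.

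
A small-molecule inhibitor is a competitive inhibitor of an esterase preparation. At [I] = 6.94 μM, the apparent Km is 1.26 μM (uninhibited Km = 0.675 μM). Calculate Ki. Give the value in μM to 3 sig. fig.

8.01 μM

Competitive: Km,app = α·Km with α = 1 + [I]/Ki.
α = Km,app/Km = 1.26/0.675 = 1.867.
Since α = 1 + [I]/Ki, [I]/Ki = 1.867 − 1 = 0.8667 and Ki = 6.94/0.8667 = 8.01 μM.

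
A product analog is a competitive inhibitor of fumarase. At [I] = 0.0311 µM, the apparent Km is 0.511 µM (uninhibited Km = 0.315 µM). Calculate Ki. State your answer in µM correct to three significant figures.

0.0500 µM

Competitive: Km,app = α·Km with α = 1 + [I]/Ki.
α = Km,app/Km = 0.511/0.315 = 1.622.
Since α = 1 + [I]/Ki, [I]/Ki = 1.622 − 1 = 0.6222 and Ki = 0.0311/0.6222 = 0.0500 µM.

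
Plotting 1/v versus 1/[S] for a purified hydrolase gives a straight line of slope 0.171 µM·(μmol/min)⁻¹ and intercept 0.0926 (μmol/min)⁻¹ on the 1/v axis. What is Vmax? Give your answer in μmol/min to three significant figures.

10.8 μmol/min

The y-intercept of a Lineweaver–Burk plot equals 1/Vmax, so Vmax = 1/0.0926 = 10.8 μmol/min.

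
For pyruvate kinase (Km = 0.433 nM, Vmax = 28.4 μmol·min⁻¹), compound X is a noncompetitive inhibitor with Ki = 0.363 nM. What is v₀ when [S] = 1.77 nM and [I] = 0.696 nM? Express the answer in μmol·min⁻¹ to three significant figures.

7.82 μmol·min⁻¹

α = 1 + [I]/Ki = 1 + 0.696/0.363 = 2.917.
For a noncompetitive inhibitor, Vmax is reduced to Vmax/α while Km is unchanged: Km,app = 0.433 nM, Vmax,app = 9.73 μmol·min⁻¹.
v = Vmax,app·[S]/(Km,app + [S]) = 9.73 × 1.77/(0.433 + 1.77) = 7.82 μmol·min⁻¹.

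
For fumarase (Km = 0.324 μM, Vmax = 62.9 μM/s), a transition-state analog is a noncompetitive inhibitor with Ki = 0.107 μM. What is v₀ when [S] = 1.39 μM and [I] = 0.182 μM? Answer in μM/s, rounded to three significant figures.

α = 1 + [I]/Ki = 1 + 0.182/0.107 = 2.701.
For a noncompetitive inhibitor, Vmax is reduced to Vmax/α while Km is unchanged: Km,app = 0.324 μM, Vmax,app = 23.3 μM/s.
v = Vmax,app·[S]/(Km,app + [S]) = 23.3 × 1.39/(0.324 + 1.39) = 18.9 μM/s.

18.9 μM/s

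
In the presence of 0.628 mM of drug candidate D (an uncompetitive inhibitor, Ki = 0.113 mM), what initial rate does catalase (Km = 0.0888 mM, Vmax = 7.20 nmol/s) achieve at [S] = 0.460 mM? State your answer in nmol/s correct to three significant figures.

1.07 nmol/s

α = 1 + [I]/Ki = 1 + 0.628/0.113 = 6.558.
For an uncompetitive inhibitor, both parameters are divided by α, giving Vmax/α and Km/α: Km,app = 0.0135 mM, Vmax,app = 1.10 nmol/s.
v = Vmax,app·[S]/(Km,app + [S]) = 1.10 × 0.460/(0.0135 + 0.460) = 1.07 nmol/s.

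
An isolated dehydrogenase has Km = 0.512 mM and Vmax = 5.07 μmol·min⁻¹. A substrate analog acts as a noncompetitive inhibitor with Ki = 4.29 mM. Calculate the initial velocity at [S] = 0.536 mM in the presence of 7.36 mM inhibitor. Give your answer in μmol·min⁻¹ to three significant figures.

α = 1 + [I]/Ki = 1 + 7.36/4.29 = 2.716.
For a noncompetitive inhibitor, Vmax is reduced to Vmax/α while Km is unchanged: Km,app = 0.512 mM, Vmax,app = 1.87 μmol·min⁻¹.
v = Vmax,app·[S]/(Km,app + [S]) = 1.87 × 0.536/(0.512 + 0.536) = 0.955 μmol·min⁻¹.

0.955 μmol·min⁻¹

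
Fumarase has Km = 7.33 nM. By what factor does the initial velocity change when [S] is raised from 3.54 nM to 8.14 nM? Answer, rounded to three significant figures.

1.62

Since Vmax cancels, v₂/v₁ = [S]₂(Km+[S]₁) / [S]₁(Km+[S]₂).
= 8.14×(7.33+3.54) / (3.54×(7.33+8.14)) = 88.48/54.76 = 1.62.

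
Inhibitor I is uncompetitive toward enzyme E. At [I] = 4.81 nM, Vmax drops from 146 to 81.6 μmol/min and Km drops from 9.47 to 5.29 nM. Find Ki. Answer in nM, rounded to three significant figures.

Uncompetitive: Vmax,app = Vmax/α (and Km,app = Km/α) with α = 1 + [I]/Ki.
α = Vmax/Vmax,app = 146/81.6 = 1.789.
Ki = [I]/(α − 1) = 4.81/0.7892 = 6.09 nM.

6.09 nM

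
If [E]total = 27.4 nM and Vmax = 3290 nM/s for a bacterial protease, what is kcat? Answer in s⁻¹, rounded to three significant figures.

120 s⁻¹

kcat = Vmax/[E]total = 3290 nM/s / 27.4 nM = 120 s⁻¹.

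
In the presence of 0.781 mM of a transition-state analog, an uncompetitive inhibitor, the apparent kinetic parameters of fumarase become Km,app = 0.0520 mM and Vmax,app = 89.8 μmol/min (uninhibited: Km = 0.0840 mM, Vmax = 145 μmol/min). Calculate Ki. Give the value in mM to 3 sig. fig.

Uncompetitive: Vmax,app = Vmax/α (and Km,app = Km/α) with α = 1 + [I]/Ki.
α = Vmax/Vmax,app = 145/89.8 = 1.615.
Ki = [I]/(α − 1) = 0.781/0.6147 = 1.27 mM.

1.27 mM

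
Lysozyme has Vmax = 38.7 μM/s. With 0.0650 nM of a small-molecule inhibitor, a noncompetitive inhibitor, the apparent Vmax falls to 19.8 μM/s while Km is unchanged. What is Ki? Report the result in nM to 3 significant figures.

0.0681 nM

Noncompetitive: Vmax,app = Vmax/α with α = 1 + [I]/Ki.
α = Vmax/Vmax,app = 38.7/19.8 = 1.955.
Since α = 1 + [I]/Ki, [I]/Ki = 1.955 − 1 = 0.9545 and Ki = 0.0650/0.9545 = 0.0681 nM.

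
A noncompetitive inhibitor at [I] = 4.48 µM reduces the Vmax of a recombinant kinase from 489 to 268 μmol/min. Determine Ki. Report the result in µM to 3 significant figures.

5.43 µM

Noncompetitive: Vmax,app = Vmax/α with α = 1 + [I]/Ki.
α = Vmax/Vmax,app = 489/268 = 1.825.
Ki = [I]/(α − 1) = 4.48/0.8246 = 5.43 µM.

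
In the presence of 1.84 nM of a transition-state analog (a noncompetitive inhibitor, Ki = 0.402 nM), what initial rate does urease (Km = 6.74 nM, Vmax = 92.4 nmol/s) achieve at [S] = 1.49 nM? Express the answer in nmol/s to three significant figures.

3.00 nmol/s

α = 1 + [I]/Ki = 1 + 1.84/0.402 = 5.577.
For a noncompetitive inhibitor, Vmax is reduced to Vmax/α while Km is unchanged: Km,app = 6.74 nM, Vmax,app = 16.6 nmol/s.
v = Vmax,app·[S]/(Km,app + [S]) = 16.6 × 1.49/(6.74 + 1.49) = 3.00 nmol/s.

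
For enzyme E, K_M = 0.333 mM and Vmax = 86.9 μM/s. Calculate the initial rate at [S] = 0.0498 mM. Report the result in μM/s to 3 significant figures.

11.3 μM/s

[S]/(Km+[S]) = 0.0498/0.3828 = 0.1301, the fractional saturation.
v = 0.1301 × Vmax = 0.1301 × 86.9 = 11.3 μM/s.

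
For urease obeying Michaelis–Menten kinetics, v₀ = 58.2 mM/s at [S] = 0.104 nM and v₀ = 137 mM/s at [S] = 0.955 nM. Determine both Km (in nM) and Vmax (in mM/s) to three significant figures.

In reciprocal form, 1/v = (Km/Vmax)·(1/[S]) + 1/Vmax. The two points give (1/[S], 1/v) = (9.615, 0.01718) and (1.047, 0.007299).
Slope = (0.01718 − 0.007299)/(9.615 − 1.047) = 0.001153; intercept = 0.01718 − 0.001153×9.615 = 0.006091.
Vmax = 1/intercept = 164 mM/s; Km = slope × Vmax = 0.001153 × 164 = 0.189 nM.

Km = 0.189 nM; Vmax = 164 mM/s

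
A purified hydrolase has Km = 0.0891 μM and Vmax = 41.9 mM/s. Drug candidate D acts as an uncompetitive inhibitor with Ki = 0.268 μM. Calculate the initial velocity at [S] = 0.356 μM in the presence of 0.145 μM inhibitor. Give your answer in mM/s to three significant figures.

α = 1 + [I]/Ki = 1 + 0.145/0.268 = 1.541.
For an uncompetitive inhibitor, both parameters are divided by α, giving Vmax/α and Km/α: Km,app = 0.0578 μM, Vmax,app = 27.2 mM/s.
v = Vmax,app·[S]/(Km,app + [S]) = 27.2 × 0.356/(0.0578 + 0.356) = 23.4 mM/s.

23.4 mM/s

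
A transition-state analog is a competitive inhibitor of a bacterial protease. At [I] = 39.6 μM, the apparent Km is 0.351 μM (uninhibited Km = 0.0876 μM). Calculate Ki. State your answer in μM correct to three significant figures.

Competitive: Km,app = α·Km with α = 1 + [I]/Ki.
α = Km,app/Km = 0.351/0.0876 = 4.007.
Since α = 1 + [I]/Ki, [I]/Ki = 4.007 − 1 = 3.007 and Ki = 39.6/3.007 = 13.2 μM.

13.2 μM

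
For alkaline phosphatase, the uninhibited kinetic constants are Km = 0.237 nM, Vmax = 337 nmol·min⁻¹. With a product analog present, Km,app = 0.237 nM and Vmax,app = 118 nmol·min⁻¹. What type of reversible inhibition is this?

noncompetitive

Vmax decreases (337 → 118 nmol·min⁻¹) while Km is unchanged — pure noncompetitive inhibition.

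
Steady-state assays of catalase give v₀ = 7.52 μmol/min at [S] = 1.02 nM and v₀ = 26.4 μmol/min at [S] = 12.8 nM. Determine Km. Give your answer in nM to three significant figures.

From v = Vmax[S]/(Km+[S]), each point gives Vmax = v(Km+[S])/[S].
Equating: 7.52(Km+1.02)/1.02 = 26.4(Km+12.8)/12.8.
7.373·Km + 7.52 = 2.062·Km + 26.4, so (7.373 − 2.062)·Km = 26.4 − 7.52.
Km = 18.88/5.310 = 3.56 nM; then Vmax = 7.52(3.56+1.02)/1.02 = 33.7 μmol/min.

3.56 nM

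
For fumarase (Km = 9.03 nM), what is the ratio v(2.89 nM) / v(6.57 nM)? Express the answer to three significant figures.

Since Vmax cancels, v₂/v₁ = [S]₂(Km+[S]₁) / [S]₁(Km+[S]₂).
= 2.89×(9.03+6.57) / (6.57×(9.03+2.89)) = 45.08/78.31 = 0.576.

0.576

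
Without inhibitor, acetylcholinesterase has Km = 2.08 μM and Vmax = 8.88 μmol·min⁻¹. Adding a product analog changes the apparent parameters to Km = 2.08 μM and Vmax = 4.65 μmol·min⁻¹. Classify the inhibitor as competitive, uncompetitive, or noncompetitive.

Vmax decreases (8.88 → 4.65 μmol·min⁻¹) while Km is unchanged — pure noncompetitive inhibition.

noncompetitive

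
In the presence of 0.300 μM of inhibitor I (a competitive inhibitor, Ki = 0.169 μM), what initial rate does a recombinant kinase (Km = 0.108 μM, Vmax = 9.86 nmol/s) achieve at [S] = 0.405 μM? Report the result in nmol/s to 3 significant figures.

α = 1 + [I]/Ki = 1 + 0.300/0.169 = 2.775.
For a competitive inhibitor, Vmax is unchanged and the apparent Km becomes α·Km: Km,app = 0.300 μM, Vmax,app = 9.86 nmol/s.
v = Vmax,app·[S]/(Km,app + [S]) = 9.86 × 0.405/(0.300 + 0.405) = 5.67 nmol/s.

5.67 nmol/s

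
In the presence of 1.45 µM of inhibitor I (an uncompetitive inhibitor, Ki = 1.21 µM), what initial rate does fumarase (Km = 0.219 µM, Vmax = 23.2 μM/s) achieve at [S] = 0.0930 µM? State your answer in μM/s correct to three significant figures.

5.10 μM/s

α = 1 + [I]/Ki = 1 + 1.45/1.21 = 2.198.
For an uncompetitive inhibitor, both parameters are divided by α, giving Vmax/α and Km/α: Km,app = 0.0996 µM, Vmax,app = 10.6 μM/s.
v = Vmax,app·[S]/(Km,app + [S]) = 10.6 × 0.0930/(0.0996 + 0.0930) = 5.10 μM/s.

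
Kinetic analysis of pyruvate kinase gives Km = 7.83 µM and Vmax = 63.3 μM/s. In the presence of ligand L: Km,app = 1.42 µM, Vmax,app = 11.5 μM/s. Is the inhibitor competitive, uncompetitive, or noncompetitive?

Both Km and Vmax decrease by the same factor (~5.50-fold) — characteristic of uncompetitive inhibition.

uncompetitive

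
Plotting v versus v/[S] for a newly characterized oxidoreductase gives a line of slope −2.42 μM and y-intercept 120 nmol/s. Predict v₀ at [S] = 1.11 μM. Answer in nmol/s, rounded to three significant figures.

37.7 nmol/s

In the Eadie–Hofstee form v = Vmax − Km·(v/[S]), the slope is −Km and the intercept is Vmax, so Km = 2.42 μM and Vmax = 120 nmol/s.
v = 120 × 1.11/(2.42 + 1.11) = 37.7 nmol/s.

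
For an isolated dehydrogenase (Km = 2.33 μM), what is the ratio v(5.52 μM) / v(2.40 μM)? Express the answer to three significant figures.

1.39

Since Vmax cancels, v₂/v₁ = [S]₂(Km+[S]₁) / [S]₁(Km+[S]₂).
= 5.52×(2.33+2.40) / (2.40×(2.33+5.52)) = 26.11/18.84 = 1.39.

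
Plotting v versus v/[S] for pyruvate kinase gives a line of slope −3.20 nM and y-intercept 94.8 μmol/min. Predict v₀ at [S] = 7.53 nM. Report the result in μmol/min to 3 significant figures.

In the Eadie–Hofstee form v = Vmax − Km·(v/[S]), the slope is −Km and the intercept is Vmax, so Km = 3.20 nM and Vmax = 94.8 μmol/min.
v = 94.8 × 7.53/(3.20 + 7.53) = 66.5 μmol/min.

66.5 μmol/min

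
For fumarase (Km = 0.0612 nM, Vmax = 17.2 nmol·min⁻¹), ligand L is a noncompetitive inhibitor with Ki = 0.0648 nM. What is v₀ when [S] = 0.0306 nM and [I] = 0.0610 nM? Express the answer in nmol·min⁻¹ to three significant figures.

2.95 nmol·min⁻¹

α = 1 + [I]/Ki = 1 + 0.0610/0.0648 = 1.941.
For a noncompetitive inhibitor, Vmax is reduced to Vmax/α while Km is unchanged: Km,app = 0.0612 nM, Vmax,app = 8.86 nmol·min⁻¹.
v = Vmax,app·[S]/(Km,app + [S]) = 8.86 × 0.0306/(0.0612 + 0.0306) = 2.95 nmol·min⁻¹.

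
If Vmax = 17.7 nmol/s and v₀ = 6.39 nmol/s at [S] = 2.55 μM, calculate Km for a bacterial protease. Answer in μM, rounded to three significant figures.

v/Vmax = 6.39/17.7 = 0.3610 = [S]/(Km+[S]).
So Km + [S] = [S]/0.3610 = 7.063 μM, giving Km = 7.063 − 2.55 = 4.51 μM.

4.51 μM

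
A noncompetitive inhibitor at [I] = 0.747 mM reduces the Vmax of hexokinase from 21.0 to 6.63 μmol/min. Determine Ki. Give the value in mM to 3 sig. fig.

0.345 mM

Noncompetitive: Vmax,app = Vmax/α with α = 1 + [I]/Ki.
α = Vmax/Vmax,app = 21.0/6.63 = 3.167.
Since α = 1 + [I]/Ki, [I]/Ki = 3.167 − 1 = 2.167 and Ki = 0.747/2.167 = 0.345 mM.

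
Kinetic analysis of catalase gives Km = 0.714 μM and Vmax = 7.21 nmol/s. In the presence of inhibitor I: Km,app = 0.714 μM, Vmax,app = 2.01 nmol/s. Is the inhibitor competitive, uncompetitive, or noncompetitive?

noncompetitive

Vmax decreases (7.21 → 2.01 nmol/s) while Km is unchanged — pure noncompetitive inhibition.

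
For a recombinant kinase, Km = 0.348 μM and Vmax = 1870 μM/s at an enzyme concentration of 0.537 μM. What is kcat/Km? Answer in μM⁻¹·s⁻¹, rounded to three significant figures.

kcat = Vmax/[E]total = 1870/0.537 = 3480 s⁻¹.
kcat/Km = 3480/0.348 = 10000 μM⁻¹·s⁻¹.

10000 μM⁻¹·s⁻¹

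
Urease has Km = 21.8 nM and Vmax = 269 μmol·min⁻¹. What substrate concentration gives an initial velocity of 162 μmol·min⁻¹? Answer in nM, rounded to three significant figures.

33.0 nM

Rearranging v = Vmax[S]/(Km+[S]) gives [S] = Km·v/(Vmax − v).
[S] = 21.8 × 162 / (269 − 162) = 3532/107.0 = 33.0 nM.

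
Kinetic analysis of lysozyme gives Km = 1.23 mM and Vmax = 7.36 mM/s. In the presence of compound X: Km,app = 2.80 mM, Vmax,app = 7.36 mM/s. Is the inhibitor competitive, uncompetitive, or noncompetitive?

Km increases (1.23 → 2.80 mM) while Vmax is unchanged — the hallmark of competitive inhibition.

competitive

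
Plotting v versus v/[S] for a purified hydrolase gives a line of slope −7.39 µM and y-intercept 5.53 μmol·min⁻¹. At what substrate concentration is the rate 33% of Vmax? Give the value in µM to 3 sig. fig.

3.64 µM

The Eadie–Hofstee slope gives Km = 7.39 µM (slope = −Km).
v/Vmax = [S]/(Km+[S]) = 0.33 ⇒ [S] = Km·0.33/(1−0.33) = 7.39 × 0.4925 = 3.64 µM.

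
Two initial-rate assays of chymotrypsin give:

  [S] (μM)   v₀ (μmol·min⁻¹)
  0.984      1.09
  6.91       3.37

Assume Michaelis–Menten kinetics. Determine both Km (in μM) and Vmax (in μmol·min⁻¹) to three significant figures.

Km = 3.68 μM; Vmax = 5.16 μmol·min⁻¹

In reciprocal form, 1/v = (Km/Vmax)·(1/[S]) + 1/Vmax. The two points give (1/[S], 1/v) = (1.016, 0.9174) and (0.1447, 0.2967).
Slope = (0.9174 − 0.2967)/(1.016 − 0.1447) = 0.7122; intercept = 0.9174 − 0.7122×1.016 = 0.1937.
Vmax = 1/intercept = 5.16 μmol·min⁻¹; Km = slope × Vmax = 0.7122 × 5.16 = 3.68 μM.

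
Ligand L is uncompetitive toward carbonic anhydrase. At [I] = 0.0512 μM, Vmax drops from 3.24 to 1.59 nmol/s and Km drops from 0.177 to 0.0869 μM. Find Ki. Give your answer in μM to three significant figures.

0.0493 μM

Uncompetitive: Vmax,app = Vmax/α (and Km,app = Km/α) with α = 1 + [I]/Ki.
α = Vmax/Vmax,app = 3.24/1.59 = 2.038.
Since α = 1 + [I]/Ki, [I]/Ki = 2.038 − 1 = 1.038 and Ki = 0.0512/1.038 = 0.0493 μM.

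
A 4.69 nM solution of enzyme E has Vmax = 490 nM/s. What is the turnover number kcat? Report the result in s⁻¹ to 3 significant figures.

104 s⁻¹

kcat = Vmax/[E]total = 490 nM/s / 4.69 nM = 104 s⁻¹.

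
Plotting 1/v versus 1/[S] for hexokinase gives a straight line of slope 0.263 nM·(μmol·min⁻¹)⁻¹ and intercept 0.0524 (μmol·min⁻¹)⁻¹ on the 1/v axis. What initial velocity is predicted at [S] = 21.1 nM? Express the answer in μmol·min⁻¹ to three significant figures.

The y-intercept is 1/Vmax, so Vmax = 1/0.0524 = 19.1 μmol·min⁻¹.
The slope is Km/Vmax, so Km = 0.263 × 19.1 = 5.02 nM.
Then v = 19.1 × 21.1/(5.02 + 21.1) = 15.4 μmol·min⁻¹.

15.4 μmol·min⁻¹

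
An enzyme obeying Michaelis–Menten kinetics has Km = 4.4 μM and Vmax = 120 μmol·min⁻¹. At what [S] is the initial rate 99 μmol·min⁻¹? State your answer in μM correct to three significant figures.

20.7 μM

The required fractional saturation is v/Vmax = 99/120 = 0.8250.
Then [S]/(Km+[S]) = 0.8250 ⇒ [S] = 4.4 × 0.8250/(1 − 0.8250) = 20.7 μM.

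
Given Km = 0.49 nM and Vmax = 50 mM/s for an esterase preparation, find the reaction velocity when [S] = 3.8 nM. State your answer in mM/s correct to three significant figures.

v = Vmax·[S]/(Km + [S]) = 50 × 3.8 / (0.49 + 3.8)
  = 190.0 / 4.290 = 44.3 mM/s.

44.3 mM/s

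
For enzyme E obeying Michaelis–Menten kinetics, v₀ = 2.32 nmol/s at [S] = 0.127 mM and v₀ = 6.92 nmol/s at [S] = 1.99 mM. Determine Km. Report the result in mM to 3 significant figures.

In reciprocal form, 1/v = (Km/Vmax)·(1/[S]) + 1/Vmax. The two points give (1/[S], 1/v) = (7.874, 0.4310) and (0.5025, 0.1445).
Slope = (0.4310 − 0.1445)/(7.874 − 0.5025) = 0.03887; intercept = 0.4310 − 0.03887×7.874 = 0.1250.
Vmax = 1/intercept = 8.00 nmol/s; Km = slope × Vmax = 0.03887 × 8.00 = 0.311 mM.

0.311 mM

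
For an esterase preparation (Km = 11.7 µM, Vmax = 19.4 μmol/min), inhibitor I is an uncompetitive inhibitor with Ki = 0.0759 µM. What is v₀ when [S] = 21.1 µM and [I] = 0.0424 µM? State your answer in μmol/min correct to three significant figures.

9.18 μmol/min

α = 1 + [I]/Ki = 1 + 0.0424/0.0759 = 1.559.
For an uncompetitive inhibitor, both parameters are divided by α, giving Vmax/α and Km/α: Km,app = 7.51 µM, Vmax,app = 12.4 μmol/min.
v = Vmax,app·[S]/(Km,app + [S]) = 12.4 × 21.1/(7.51 + 21.1) = 9.18 μmol/min.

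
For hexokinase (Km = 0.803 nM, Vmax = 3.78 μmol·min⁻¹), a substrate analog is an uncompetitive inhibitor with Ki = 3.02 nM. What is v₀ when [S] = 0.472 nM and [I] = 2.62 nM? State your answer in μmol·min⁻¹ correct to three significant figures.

With α = 1 + [I]/Ki = 1 + 2.62/3.02 = 1.868, the uncompetitive rate law is v = (Vmax/α)·[S] / (Km/α + [S]).
v = (3.78/1.868)×0.472 / (0.803/1.868 + 0.472) = 0.9553/0.9020 = 1.06 μmol·min⁻¹.

1.06 μmol·min⁻¹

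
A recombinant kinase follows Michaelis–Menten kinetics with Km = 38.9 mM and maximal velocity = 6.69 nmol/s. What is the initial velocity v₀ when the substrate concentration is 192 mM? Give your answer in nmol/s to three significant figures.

5.56 nmol/s

[S]/(Km+[S]) = 192/230.9 = 0.8315, the fractional saturation.
v = 0.8315 × Vmax = 0.8315 × 6.69 = 5.56 nmol/s.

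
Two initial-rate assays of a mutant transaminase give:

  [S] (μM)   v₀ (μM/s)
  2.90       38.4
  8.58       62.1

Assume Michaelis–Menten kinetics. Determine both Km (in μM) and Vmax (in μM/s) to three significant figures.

Km = 3.95 μM; Vmax = 90.7 μM/s

In reciprocal form, 1/v = (Km/Vmax)·(1/[S]) + 1/Vmax. The two points give (1/[S], 1/v) = (0.3448, 0.02604) and (0.1166, 0.01610).
Slope = (0.02604 − 0.01610)/(0.3448 − 0.1166) = 0.04354; intercept = 0.02604 − 0.04354×0.3448 = 0.01103.
Vmax = 1/intercept = 90.7 μM/s; Km = slope × Vmax = 0.04354 × 90.7 = 3.95 μM.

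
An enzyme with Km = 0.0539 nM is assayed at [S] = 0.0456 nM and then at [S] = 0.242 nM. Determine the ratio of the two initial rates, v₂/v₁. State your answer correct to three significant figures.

1.78

Since Vmax cancels, v₂/v₁ = [S]₂(Km+[S]₁) / [S]₁(Km+[S]₂).
= 0.242×(0.0539+0.0456) / (0.0456×(0.0539+0.242)) = 0.02408/0.01349 = 1.78.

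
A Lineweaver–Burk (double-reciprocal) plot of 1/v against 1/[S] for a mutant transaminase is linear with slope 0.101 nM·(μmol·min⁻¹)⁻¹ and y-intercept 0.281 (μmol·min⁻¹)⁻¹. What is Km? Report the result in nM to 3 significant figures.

y-intercept = 1/Vmax ⇒ Vmax = 3.56 μmol·min⁻¹; slope = Km/Vmax ⇒ Km = slope × Vmax.
Km = 0.101 × 3.56 = 0.359 nM.

0.359 nM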